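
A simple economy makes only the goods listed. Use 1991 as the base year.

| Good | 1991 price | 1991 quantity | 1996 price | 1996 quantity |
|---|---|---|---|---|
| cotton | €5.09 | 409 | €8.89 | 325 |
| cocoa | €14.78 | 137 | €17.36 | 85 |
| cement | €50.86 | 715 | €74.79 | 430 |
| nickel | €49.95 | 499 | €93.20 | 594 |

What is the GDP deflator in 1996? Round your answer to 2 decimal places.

Nominal GDP 1996 = 8.89·325 + 17.36·85 + 74.79·430 + 93.20·594 = 91885.35.
Real GDP 1996 (at 1991 prices) = 5.09·325 + 14.78·85 + 50.86·430 + 49.95·594 = 54450.65.
Deflator = Nominal/Real × 100 = 91885.35/54450.65 × 100 = 168.750.

168.75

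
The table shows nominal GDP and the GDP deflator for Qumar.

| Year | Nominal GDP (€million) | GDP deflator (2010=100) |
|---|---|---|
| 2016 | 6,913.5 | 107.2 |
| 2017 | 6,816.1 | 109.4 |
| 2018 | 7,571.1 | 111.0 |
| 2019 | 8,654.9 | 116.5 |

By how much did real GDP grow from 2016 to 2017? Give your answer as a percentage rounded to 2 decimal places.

Real GDP 2016 = 6913.5/1.072 = 6449.16.
Real GDP 2017 = 6816.1/1.094 = 6230.44.
Change = 6230.44/6449.16 − 1 = -0.0339.

-3.39%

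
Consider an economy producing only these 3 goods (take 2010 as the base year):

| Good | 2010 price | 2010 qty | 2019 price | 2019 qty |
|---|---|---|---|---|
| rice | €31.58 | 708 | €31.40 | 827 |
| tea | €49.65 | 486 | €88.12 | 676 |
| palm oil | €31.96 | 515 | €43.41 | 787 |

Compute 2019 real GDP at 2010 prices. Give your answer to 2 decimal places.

€84832.58

Real GDP 2019 = Σ (p_2010 × q_2019) = 31.58·827 + 49.65·676 + 31.96·787 = 84832.58.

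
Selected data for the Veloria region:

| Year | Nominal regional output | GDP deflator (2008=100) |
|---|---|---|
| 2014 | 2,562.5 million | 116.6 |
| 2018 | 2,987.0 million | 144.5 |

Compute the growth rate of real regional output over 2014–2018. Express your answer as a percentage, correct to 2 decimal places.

-5.94%

Deflate each year: 2014 → 2562.5/1.166 = 2197.68; 2018 → 2987.0/1.445 = 2067.13.
So real regional output changed by 2067.13/2197.68 − 1 = -0.0594, i.e. -5.94%.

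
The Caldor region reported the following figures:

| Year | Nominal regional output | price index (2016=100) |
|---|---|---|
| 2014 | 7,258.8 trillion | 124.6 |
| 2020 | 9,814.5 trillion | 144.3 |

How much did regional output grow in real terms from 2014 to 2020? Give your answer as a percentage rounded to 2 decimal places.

Deflate each year: 2014 → 7258.8/1.246 = 5825.68; 2020 → 9814.5/1.443 = 6801.46.
So real regional output changed by 6801.46/5825.68 − 1 = 0.1675, i.e. 16.75%.

16.75%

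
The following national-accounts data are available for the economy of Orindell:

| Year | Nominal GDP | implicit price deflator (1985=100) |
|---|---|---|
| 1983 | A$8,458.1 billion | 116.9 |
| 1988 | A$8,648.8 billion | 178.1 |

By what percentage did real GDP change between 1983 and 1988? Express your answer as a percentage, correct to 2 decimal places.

-32.88%

Deflate each year: 1983 → 8458.1/1.169 = 7235.33; 1988 → 8648.8/1.781 = 4856.15.
So real GDP changed by 4856.15/7235.33 − 1 = -0.3288, i.e. -32.88%.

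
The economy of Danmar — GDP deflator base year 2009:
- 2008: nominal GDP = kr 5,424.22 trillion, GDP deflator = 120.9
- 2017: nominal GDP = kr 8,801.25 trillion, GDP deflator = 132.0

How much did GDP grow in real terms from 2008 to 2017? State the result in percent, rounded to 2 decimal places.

Deflate each year: 2008 → 5424.22/1.209 = 4486.53; 2017 → 8801.25/1.320 = 6667.61.
So real GDP changed by 6667.61/4486.53 − 1 = 0.4861, i.e. 48.61%.

48.61%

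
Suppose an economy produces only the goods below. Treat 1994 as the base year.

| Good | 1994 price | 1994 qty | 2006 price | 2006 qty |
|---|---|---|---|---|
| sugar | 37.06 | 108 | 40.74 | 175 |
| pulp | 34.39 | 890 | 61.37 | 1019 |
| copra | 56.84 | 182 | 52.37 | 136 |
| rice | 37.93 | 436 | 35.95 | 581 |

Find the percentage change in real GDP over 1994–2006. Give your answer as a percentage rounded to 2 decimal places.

15.94%

Real GDP 1994 = Nominal GDP 1994 = 37.06·108 + 34.39·890 + 56.84·182 + 37.93·436 = 61491.94.
Real GDP 2006 (at 1994 prices) = 37.06·175 + 34.39·1019 + 56.84·136 + 37.93·581 = 71296.48.
Real growth = 71296.48/61491.94 − 1 = 0.1594.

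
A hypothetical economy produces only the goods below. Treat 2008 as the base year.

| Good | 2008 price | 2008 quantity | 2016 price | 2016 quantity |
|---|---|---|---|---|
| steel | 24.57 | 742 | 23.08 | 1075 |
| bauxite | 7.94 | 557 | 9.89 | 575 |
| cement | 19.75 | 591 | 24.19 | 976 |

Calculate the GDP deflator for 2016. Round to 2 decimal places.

Nominal GDP 2016 = 23.08·1075 + 9.89·575 + 24.19·976 = 54107.19.
Real GDP 2016 (at 2008 prices) = 24.57·1075 + 7.94·575 + 19.75·976 = 50254.25.
Deflator = Nominal/Real × 100 = 54107.19/50254.25 × 100 = 107.667.

107.67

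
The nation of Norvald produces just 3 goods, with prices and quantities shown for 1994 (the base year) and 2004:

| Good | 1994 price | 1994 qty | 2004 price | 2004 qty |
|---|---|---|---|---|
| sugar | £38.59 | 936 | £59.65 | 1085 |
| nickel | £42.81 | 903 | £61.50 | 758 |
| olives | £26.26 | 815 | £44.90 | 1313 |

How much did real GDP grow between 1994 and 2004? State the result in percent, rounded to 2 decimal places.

13.12%

Real GDP 1994 = Nominal GDP 1994 = 38.59·936 + 42.81·903 + 26.26·815 = 96179.57.
Real GDP 2004 (at 1994 prices) = 38.59·1085 + 42.81·758 + 26.26·1313 = 108799.51.
Real growth = 108799.51/96179.57 − 1 = 0.1312.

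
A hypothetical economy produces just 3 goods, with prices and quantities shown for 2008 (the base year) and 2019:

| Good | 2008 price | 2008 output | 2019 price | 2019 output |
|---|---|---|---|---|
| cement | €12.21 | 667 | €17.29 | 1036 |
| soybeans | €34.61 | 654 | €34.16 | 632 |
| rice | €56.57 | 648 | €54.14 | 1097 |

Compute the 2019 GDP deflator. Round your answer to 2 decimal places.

Nominal GDP 2019 = 17.29·1036 + 34.16·632 + 54.14·1097 = 98893.14.
Real GDP 2019 (at 2008 prices) = 12.21·1036 + 34.61·632 + 56.57·1097 = 96580.37.
Deflator = Nominal/Real × 100 = 98893.14/96580.37 × 100 = 102.395.

102.39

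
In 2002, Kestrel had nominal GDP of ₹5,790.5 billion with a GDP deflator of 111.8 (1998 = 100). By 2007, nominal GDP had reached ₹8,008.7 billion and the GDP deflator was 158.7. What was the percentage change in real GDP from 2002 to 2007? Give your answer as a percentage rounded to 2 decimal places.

Deflate each year: 2002 → 5790.5/1.118 = 5179.34; 2007 → 8008.7/1.587 = 5046.44.
So real GDP changed by 5046.44/5179.34 − 1 = -0.0257, i.e. -2.57%.

-2.57%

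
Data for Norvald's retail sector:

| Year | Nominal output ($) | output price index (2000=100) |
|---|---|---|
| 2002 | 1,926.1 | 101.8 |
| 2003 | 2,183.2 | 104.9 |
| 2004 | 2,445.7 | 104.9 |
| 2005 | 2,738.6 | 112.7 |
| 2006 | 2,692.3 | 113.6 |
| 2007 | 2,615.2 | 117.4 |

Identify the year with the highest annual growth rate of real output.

2003: real = 2183.2/1.049 = 2081.22; growth vs 2002 (1892.04) = 10.00%.
2004: real = 2445.7/1.049 = 2331.46; growth vs 2003 (2081.22) = 12.02%.
2005: real = 2738.6/1.127 = 2429.99; growth vs 2004 (2331.46) = 4.23%.
2006: real = 2692.3/1.136 = 2369.98; growth vs 2005 (2429.99) = -2.47%.
2007: real = 2615.2/1.174 = 2227.60; growth vs 2006 (2369.98) = -6.01%.

2004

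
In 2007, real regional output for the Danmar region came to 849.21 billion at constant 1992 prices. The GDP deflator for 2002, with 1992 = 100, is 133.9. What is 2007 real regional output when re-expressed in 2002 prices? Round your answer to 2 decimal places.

Real regional output in 2002 prices = Real regional output in 1992 prices × (P_2002/P_1992) = 849.21 × 1.339 = 1137.09.

1,137.09 billion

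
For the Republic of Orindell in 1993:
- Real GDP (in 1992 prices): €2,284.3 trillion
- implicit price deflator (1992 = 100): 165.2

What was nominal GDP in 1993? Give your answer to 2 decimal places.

Nominal GDP = Real × (implicit price deflator/100) = 2284.3 × 1.652 = 3773.66.

€3,773.66 trillion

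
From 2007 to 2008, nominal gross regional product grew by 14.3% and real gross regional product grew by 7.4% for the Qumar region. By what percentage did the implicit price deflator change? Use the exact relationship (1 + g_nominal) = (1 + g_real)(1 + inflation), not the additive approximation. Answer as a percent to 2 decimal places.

6.42%

(1 + g_nom) = (1 + g_real)(1 + π), so π = 1.1430 / 1.0740 − 1 = 0.06425.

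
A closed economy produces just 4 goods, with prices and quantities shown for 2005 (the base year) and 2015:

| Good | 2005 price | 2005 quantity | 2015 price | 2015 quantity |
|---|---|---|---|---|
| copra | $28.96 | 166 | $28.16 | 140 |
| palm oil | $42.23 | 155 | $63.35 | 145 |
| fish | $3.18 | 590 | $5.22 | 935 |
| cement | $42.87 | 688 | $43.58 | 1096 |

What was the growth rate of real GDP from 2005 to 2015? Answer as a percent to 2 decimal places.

Real GDP 2005 = Nominal GDP 2005 = 28.96·166 + 42.23·155 + 3.18·590 + 42.87·688 = 42723.77.
Real GDP 2015 (at 2005 prices) = 28.96·140 + 42.23·145 + 3.18·935 + 42.87·1096 = 60136.57.
Real growth = 60136.57/42723.77 − 1 = 0.4076.

40.76%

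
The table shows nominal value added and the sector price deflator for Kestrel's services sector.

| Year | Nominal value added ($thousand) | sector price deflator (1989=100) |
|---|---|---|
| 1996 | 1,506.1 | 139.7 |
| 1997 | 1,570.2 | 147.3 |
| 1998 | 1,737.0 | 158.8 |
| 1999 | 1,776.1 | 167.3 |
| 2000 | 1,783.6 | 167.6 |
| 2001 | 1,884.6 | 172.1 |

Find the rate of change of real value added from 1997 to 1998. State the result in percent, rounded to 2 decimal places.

Real value added 1997 = 1570.2/1.473 = 1065.99.
Real value added 1998 = 1737.0/1.588 = 1093.83.
Change = 1093.83/1065.99 − 1 = 0.0261.

2.61%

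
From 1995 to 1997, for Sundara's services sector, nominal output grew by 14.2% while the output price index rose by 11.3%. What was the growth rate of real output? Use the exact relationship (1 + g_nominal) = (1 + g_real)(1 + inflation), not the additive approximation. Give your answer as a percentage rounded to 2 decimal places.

(1 + g_nom) = (1 + g_real)(1 + π), so g_real = 1.1420 / 1.1130 − 1 = 0.02606.

2.61%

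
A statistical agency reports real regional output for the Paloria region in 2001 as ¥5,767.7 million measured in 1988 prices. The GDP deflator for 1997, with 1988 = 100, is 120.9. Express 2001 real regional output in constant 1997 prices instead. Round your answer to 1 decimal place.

Real regional output in 1997 prices = Real regional output in 1988 prices × (P_1997/P_1988) = 5767.7 × 1.209 = 6973.15.

¥6,973.1 million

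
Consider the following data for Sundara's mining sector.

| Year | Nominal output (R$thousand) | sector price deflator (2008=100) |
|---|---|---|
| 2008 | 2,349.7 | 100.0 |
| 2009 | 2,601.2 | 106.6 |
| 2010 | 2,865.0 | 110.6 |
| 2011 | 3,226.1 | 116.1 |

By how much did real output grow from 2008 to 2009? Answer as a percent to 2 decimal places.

3.85%

Real output 2008 = 2349.7/1.000 = 2349.70.
Real output 2009 = 2601.2/1.066 = 2440.15.
Change = 2440.15/2349.70 − 1 = 0.0385.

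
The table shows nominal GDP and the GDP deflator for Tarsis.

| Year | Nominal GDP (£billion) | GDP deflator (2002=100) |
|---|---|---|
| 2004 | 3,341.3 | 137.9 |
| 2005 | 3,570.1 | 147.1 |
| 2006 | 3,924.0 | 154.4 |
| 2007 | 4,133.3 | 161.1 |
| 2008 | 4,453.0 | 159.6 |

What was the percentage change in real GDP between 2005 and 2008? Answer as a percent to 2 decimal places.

14.96%

Real GDP 2005 = 3570.1/1.471 = 2426.99.
Real GDP 2008 = 4453.0/1.596 = 2790.10.
Change = 2790.10/2426.99 − 1 = 0.1496.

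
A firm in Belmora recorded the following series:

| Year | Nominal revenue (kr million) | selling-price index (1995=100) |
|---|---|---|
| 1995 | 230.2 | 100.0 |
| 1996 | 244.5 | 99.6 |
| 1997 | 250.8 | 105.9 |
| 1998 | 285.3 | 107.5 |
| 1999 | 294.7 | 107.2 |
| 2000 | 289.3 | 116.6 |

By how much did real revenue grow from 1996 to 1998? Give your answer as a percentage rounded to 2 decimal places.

8.11%

Real revenue 1996 = 244.5/0.996 = 245.48.
Real revenue 1998 = 285.3/1.075 = 265.40.
Change = 265.40/245.48 − 1 = 0.0811.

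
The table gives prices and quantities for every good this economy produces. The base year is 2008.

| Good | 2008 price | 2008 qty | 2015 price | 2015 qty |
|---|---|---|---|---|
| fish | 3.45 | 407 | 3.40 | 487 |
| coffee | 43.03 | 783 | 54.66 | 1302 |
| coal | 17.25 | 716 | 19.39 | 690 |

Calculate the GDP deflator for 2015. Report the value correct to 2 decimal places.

123.84

Nominal GDP 2015 = 3.40·487 + 54.66·1302 + 19.39·690 = 86202.22.
Real GDP 2015 (at 2008 prices) = 3.45·487 + 43.03·1302 + 17.25·690 = 69607.71.
Deflator = Nominal/Real × 100 = 86202.22/69607.71 × 100 = 123.840.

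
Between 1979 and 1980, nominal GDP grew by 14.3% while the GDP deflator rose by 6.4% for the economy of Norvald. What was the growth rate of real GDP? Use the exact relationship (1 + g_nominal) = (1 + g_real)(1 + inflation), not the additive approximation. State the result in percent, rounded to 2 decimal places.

(1 + g_nom) = (1 + g_real)(1 + π), so g_real = 1.1430 / 1.0640 − 1 = 0.07425.

7.42%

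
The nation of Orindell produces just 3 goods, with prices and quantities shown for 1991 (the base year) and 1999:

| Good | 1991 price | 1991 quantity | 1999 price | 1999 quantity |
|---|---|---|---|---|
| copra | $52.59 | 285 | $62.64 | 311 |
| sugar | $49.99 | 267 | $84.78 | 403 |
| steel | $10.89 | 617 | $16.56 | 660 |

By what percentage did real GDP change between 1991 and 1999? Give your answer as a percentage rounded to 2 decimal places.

Real GDP 1991 = Nominal GDP 1991 = 52.59·285 + 49.99·267 + 10.89·617 = 35054.61.
Real GDP 1999 (at 1991 prices) = 52.59·311 + 49.99·403 + 10.89·660 = 43688.86.
Real growth = 43688.86/35054.61 − 1 = 0.2463.

24.63%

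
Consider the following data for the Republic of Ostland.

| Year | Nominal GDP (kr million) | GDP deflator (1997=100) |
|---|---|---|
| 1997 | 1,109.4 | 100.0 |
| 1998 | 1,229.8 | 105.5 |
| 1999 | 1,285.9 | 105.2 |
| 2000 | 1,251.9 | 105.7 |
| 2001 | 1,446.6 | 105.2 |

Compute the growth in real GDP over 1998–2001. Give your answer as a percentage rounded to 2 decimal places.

Real GDP 1998 = 1229.8/1.055 = 1165.69.
Real GDP 2001 = 1446.6/1.052 = 1375.10.
Change = 1375.10/1165.69 − 1 = 0.1796.

17.96%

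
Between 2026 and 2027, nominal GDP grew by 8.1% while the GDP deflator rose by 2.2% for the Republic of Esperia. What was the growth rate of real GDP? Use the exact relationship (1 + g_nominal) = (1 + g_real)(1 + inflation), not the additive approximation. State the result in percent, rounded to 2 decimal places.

(1 + g_nom) = (1 + g_real)(1 + π), so g_real = 1.0810 / 1.0220 − 1 = 0.05773.

5.77%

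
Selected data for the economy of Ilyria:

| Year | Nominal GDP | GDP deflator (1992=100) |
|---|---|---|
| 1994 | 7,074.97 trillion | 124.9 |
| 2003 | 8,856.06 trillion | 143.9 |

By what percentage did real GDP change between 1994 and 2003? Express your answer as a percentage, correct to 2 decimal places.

Real GDP 1994 = 7074.97 / 1.249 = 5664.51.
Real GDP 2003 = 8856.06 / 1.439 = 6154.32.
Real growth = 6154.32 / 5664.51 − 1 = 0.0865.

8.65%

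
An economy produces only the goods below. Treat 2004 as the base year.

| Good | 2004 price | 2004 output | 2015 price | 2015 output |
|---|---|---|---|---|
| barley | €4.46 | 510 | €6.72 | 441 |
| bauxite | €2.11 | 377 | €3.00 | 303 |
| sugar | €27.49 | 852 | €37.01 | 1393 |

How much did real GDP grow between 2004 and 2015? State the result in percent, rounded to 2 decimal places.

Real GDP 2004 = Nominal GDP 2004 = 4.46·510 + 2.11·377 + 27.49·852 = 26491.55.
Real GDP 2015 (at 2004 prices) = 4.46·441 + 2.11·303 + 27.49·1393 = 40899.76.
Real growth = 40899.76/26491.55 − 1 = 0.5439.

54.39%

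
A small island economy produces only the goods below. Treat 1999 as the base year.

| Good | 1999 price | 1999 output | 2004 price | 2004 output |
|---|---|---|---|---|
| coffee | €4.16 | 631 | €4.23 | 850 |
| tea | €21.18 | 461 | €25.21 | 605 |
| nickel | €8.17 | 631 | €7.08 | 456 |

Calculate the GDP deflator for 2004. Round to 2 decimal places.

109.97

Nominal GDP 2004 = 4.23·850 + 25.21·605 + 7.08·456 = 22076.03.
Real GDP 2004 (at 1999 prices) = 4.16·850 + 21.18·605 + 8.17·456 = 20075.42.
Deflator = Nominal/Real × 100 = 22076.03/20075.42 × 100 = 109.965.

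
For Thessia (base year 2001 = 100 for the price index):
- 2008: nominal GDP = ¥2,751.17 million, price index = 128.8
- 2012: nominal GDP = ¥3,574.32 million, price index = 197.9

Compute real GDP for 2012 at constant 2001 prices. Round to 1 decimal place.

¥1,806.1 million

Real GDP = Nominal / (price index/100) = 3574.32 / 1.979 = 1806.12.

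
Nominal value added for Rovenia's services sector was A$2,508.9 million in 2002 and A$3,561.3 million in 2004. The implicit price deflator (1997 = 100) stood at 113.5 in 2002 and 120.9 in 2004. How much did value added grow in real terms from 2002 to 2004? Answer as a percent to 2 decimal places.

33.26%

Deflate each year: 2002 → 2508.9/1.135 = 2210.48; 2004 → 3561.3/1.209 = 2945.66.
So real value added changed by 2945.66/2210.48 − 1 = 0.3326, i.e. 33.26%.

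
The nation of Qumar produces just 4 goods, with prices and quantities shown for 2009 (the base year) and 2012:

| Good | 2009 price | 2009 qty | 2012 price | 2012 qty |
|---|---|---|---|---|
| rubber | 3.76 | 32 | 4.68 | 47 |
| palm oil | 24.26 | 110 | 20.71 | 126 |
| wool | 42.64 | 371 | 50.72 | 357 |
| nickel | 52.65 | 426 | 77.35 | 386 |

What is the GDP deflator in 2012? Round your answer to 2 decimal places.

Nominal GDP 2012 = 4.68·47 + 20.71·126 + 50.72·357 + 77.35·386 = 50793.56.
Real GDP 2012 (at 2009 prices) = 3.76·47 + 24.26·126 + 42.64·357 + 52.65·386 = 38778.86.
Deflator = Nominal/Real × 100 = 50793.56/38778.86 × 100 = 130.983.

130.98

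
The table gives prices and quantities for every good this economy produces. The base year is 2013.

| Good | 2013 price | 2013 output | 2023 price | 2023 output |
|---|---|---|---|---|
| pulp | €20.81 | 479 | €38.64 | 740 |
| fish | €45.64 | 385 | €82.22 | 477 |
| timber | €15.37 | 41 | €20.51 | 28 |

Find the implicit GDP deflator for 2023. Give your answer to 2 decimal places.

Nominal GDP 2023 = 38.64·740 + 82.22·477 + 20.51·28 = 68386.82.
Real GDP 2023 (at 2013 prices) = 20.81·740 + 45.64·477 + 15.37·28 = 37600.04.
Deflator = Nominal/Real × 100 = 68386.82/37600.04 × 100 = 181.880.

181.88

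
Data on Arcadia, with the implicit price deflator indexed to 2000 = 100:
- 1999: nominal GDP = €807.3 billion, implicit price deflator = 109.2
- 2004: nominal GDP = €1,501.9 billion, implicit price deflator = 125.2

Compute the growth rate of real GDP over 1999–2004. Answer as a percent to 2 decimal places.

62.26%

Real GDP 1999 = 807.3 / 1.092 = 739.29.
Real GDP 2004 = 1501.9 / 1.252 = 1199.60.
Real growth = 1199.60 / 739.29 − 1 = 0.6226.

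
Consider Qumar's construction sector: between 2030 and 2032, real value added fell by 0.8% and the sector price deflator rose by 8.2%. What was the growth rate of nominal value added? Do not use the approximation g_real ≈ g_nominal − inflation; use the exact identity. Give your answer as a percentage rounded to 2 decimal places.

7.33%

(1 + g_nom) = (1 + g_real)(1 + π) = 0.9920 × 1.0820 = 1.07334.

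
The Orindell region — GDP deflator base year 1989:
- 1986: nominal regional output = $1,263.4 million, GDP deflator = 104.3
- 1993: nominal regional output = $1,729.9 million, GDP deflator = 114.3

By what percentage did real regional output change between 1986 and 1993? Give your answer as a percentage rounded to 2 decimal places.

24.94%

Real regional output 1986 = 1263.4 / 1.043 = 1211.31.
Real regional output 1993 = 1729.9 / 1.143 = 1513.47.
Real growth = 1513.47 / 1211.31 − 1 = 0.2494.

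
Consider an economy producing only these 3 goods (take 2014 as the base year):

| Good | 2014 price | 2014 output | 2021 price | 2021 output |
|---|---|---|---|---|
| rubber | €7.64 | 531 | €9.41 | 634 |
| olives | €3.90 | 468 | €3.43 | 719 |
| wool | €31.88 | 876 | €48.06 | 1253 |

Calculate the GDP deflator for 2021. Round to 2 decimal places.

Nominal GDP 2021 = 9.41·634 + 3.43·719 + 48.06·1253 = 68651.29.
Real GDP 2021 (at 2014 prices) = 7.64·634 + 3.90·719 + 31.88·1253 = 47593.50.
Deflator = Nominal/Real × 100 = 68651.29/47593.50 × 100 = 144.245.

144.25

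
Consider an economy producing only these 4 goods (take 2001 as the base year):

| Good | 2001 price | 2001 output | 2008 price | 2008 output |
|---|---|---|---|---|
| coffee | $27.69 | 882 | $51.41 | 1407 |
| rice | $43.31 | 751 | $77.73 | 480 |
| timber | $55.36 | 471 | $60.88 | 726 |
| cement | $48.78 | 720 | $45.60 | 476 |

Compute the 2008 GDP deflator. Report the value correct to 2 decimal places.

142.54

Nominal GDP 2008 = 51.41·1407 + 77.73·480 + 60.88·726 + 45.60·476 = 175548.75.
Real GDP 2008 (at 2001 prices) = 27.69·1407 + 43.31·480 + 55.36·726 + 48.78·476 = 123159.27.
Deflator = Nominal/Real × 100 = 175548.75/123159.27 × 100 = 142.538.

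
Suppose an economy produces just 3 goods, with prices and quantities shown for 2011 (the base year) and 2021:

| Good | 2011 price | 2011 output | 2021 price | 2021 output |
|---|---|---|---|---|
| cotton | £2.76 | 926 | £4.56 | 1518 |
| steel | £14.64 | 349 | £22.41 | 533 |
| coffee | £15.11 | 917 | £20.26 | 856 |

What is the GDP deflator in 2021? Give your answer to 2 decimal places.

Nominal GDP 2021 = 4.56·1518 + 22.41·533 + 20.26·856 = 36209.17.
Real GDP 2021 (at 2011 prices) = 2.76·1518 + 14.64·533 + 15.11·856 = 24926.96.
Deflator = Nominal/Real × 100 = 36209.17/24926.96 × 100 = 145.261.

145.26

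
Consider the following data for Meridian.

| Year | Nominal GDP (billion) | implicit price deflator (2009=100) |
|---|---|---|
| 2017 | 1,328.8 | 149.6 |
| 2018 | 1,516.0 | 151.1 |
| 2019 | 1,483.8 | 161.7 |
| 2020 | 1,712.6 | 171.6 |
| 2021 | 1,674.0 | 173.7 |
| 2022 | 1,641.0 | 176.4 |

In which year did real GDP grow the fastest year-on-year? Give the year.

2018: real = 1516.0/1.511 = 1003.31; growth vs 2017 (888.24) = 12.95%.
2019: real = 1483.8/1.617 = 917.63; growth vs 2018 (1003.31) = -8.54%.
2020: real = 1712.6/1.716 = 998.02; growth vs 2019 (917.63) = 8.76%.
2021: real = 1674.0/1.737 = 963.73; growth vs 2020 (998.02) = -3.44%.
2022: real = 1641.0/1.764 = 930.27; growth vs 2021 (963.73) = -3.47%.

2018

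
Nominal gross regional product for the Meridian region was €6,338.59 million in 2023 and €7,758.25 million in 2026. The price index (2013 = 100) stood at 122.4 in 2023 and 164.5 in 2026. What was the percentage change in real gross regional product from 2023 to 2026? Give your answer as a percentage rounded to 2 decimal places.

Deflate each year: 2023 → 6338.59/1.224 = 5178.59; 2026 → 7758.25/1.645 = 4716.26.
So real gross regional product changed by 4716.26/5178.59 − 1 = -0.0893, i.e. -8.93%.

-8.93%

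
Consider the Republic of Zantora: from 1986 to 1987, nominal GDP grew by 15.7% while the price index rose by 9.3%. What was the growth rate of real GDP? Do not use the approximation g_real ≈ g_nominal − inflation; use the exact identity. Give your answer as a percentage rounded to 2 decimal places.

5.86%

(1 + g_nom) = (1 + g_real)(1 + π), so g_real = 1.1570 / 1.0930 − 1 = 0.05855.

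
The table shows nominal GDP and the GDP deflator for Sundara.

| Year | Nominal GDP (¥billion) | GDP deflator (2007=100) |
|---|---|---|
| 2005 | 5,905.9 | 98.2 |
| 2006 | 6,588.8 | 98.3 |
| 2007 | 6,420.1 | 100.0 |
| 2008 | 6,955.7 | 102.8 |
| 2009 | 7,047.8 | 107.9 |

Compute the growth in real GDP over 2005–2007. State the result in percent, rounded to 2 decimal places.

Real GDP 2005 = 5905.9/0.982 = 6014.15.
Real GDP 2007 = 6420.1/1.000 = 6420.10.
Change = 6420.10/6014.15 − 1 = 0.0675.

6.75%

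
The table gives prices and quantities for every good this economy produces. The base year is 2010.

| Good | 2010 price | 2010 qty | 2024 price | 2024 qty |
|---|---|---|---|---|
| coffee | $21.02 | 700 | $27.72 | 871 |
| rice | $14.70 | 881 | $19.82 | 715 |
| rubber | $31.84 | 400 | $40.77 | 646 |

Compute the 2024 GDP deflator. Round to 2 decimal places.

130.91

Nominal GDP 2024 = 27.72·871 + 19.82·715 + 40.77·646 = 64652.84.
Real GDP 2024 (at 2010 prices) = 21.02·871 + 14.70·715 + 31.84·646 = 49387.56.
Deflator = Nominal/Real × 100 = 64652.84/49387.56 × 100 = 130.909.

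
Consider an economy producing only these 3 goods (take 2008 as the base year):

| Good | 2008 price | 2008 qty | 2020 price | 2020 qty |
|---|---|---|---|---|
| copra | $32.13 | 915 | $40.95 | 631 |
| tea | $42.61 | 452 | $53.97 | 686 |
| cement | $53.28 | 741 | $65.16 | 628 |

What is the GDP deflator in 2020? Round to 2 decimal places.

Nominal GDP 2020 = 40.95·631 + 53.97·686 + 65.16·628 = 103783.35.
Real GDP 2020 (at 2008 prices) = 32.13·631 + 42.61·686 + 53.28·628 = 82964.33.
Deflator = Nominal/Real × 100 = 103783.35/82964.33 × 100 = 125.094.

125.09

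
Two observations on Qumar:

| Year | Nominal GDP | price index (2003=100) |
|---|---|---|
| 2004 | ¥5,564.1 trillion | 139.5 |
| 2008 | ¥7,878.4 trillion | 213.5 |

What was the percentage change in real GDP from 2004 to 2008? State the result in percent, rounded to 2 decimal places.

Deflate each year: 2004 → 5564.1/1.395 = 3988.60; 2008 → 7878.4/2.135 = 3690.12.
So real GDP changed by 3690.12/3988.60 − 1 = -0.0748, i.e. -7.48%.

-7.48%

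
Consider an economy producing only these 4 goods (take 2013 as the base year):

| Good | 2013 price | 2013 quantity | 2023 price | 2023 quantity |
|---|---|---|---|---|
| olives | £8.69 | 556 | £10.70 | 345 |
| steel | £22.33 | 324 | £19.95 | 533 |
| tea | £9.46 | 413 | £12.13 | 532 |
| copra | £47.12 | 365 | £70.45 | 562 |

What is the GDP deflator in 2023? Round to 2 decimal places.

130.07

Nominal GDP 2023 = 10.70·345 + 19.95·533 + 12.13·532 + 70.45·562 = 60370.91.
Real GDP 2023 (at 2013 prices) = 8.69·345 + 22.33·533 + 9.46·532 + 47.12·562 = 46414.10.
Deflator = Nominal/Real × 100 = 60370.91/46414.10 × 100 = 130.070.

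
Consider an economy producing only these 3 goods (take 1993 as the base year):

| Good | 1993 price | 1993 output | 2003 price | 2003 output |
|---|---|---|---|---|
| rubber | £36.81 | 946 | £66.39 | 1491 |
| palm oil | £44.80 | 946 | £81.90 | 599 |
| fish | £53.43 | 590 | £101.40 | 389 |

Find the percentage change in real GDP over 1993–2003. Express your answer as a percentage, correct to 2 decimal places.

Real GDP 1993 = Nominal GDP 1993 = 36.81·946 + 44.80·946 + 53.43·590 = 108726.76.
Real GDP 2003 (at 1993 prices) = 36.81·1491 + 44.80·599 + 53.43·389 = 102503.18.
Real growth = 102503.18/108726.76 − 1 = -0.0572.

-5.72%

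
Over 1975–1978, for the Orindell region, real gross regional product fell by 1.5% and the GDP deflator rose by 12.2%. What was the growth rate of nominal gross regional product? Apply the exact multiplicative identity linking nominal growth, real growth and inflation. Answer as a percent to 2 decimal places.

(1 + g_nom) = (1 + g_real)(1 + π) = 0.9850 × 1.1220 = 1.10517.

10.52%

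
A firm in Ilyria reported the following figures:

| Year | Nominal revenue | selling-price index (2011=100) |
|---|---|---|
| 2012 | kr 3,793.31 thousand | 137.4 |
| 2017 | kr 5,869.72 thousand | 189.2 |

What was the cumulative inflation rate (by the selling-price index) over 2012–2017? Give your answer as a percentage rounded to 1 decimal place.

37.7%

Price-level change = 189.2 / 137.4 − 1 = 0.3770.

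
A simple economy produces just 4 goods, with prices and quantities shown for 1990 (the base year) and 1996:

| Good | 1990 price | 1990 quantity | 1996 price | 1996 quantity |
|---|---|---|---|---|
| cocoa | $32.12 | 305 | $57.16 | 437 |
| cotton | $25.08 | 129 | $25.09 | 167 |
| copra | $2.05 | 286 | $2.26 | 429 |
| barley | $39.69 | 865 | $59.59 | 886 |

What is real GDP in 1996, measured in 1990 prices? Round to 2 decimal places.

Real GDP 1996 = Σ (p_1990 × q_1996) = 32.12·437 + 25.08·167 + 2.05·429 + 39.69·886 = 54269.59.

$54269.59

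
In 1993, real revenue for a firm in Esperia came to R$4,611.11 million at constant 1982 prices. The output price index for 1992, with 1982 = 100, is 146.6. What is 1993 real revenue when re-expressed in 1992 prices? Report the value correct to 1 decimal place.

R$6,759.9 million

Real revenue in 1992 prices = Real revenue in 1982 prices × (P_1992/P_1982) = 4611.11 × 1.466 = 6759.89.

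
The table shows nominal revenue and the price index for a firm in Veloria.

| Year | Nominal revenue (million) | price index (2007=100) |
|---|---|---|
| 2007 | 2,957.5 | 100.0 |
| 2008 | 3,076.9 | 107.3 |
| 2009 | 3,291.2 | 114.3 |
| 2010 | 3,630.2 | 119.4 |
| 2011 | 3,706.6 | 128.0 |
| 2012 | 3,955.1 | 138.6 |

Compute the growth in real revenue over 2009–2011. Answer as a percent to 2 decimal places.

0.57%

Real revenue 2009 = 3291.2/1.143 = 2879.44.
Real revenue 2011 = 3706.6/1.280 = 2895.78.
Change = 2895.78/2879.44 − 1 = 0.0057.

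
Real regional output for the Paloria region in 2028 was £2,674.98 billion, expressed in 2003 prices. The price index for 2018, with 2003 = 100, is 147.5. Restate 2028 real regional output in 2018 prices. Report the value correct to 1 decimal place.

£3,945.6 billion

Real regional output in 2018 prices = Real regional output in 2003 prices × (P_2018/P_2003) = 2674.98 × 1.475 = 3945.60.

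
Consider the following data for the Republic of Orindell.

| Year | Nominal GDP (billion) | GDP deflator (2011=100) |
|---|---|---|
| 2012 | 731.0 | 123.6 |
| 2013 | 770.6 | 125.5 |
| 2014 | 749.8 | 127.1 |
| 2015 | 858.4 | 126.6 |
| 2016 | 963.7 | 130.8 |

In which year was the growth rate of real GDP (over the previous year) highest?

2015

2013: real = 770.6/1.255 = 614.02; growth vs 2012 (591.42) = 3.82%.
2014: real = 749.8/1.271 = 589.93; growth vs 2013 (614.02) = -3.92%.
2015: real = 858.4/1.266 = 678.04; growth vs 2014 (589.93) = 14.94%.
2016: real = 963.7/1.308 = 736.77; growth vs 2015 (678.04) = 8.66%.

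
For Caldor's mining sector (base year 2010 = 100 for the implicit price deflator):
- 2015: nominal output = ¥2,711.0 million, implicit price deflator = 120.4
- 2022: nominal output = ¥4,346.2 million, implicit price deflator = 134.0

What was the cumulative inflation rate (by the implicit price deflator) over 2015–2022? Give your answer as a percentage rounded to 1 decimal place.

Price-level change = 134.0 / 120.4 − 1 = 0.1130.

11.3%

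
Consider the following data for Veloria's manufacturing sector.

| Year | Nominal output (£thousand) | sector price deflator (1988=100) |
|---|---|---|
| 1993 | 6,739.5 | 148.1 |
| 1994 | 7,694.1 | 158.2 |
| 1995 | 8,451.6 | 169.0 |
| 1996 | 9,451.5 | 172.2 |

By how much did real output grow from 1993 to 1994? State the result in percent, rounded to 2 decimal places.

Real output 1993 = 6739.5/1.481 = 4550.64.
Real output 1994 = 7694.1/1.582 = 4863.53.
Change = 4863.53/4550.64 − 1 = 0.0688.

6.88%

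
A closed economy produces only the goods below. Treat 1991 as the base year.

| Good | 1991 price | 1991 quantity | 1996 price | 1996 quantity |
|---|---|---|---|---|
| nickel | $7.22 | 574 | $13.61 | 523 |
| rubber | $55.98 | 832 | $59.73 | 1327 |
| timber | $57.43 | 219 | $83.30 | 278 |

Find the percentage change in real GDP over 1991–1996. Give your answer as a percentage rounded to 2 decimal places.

48.55%

Real GDP 1991 = Nominal GDP 1991 = 7.22·574 + 55.98·832 + 57.43·219 = 63296.81.
Real GDP 1996 (at 1991 prices) = 7.22·523 + 55.98·1327 + 57.43·278 = 94027.06.
Real growth = 94027.06/63296.81 − 1 = 0.4855.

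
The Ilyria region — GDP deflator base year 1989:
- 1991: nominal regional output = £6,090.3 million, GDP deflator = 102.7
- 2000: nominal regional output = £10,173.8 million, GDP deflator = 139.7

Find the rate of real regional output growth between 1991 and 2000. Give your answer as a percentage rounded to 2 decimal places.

22.81%

Real regional output 1991 = 6090.3 / 1.027 = 5930.19.
Real regional output 2000 = 10173.8 / 1.397 = 7282.61.
Real growth = 7282.61 / 5930.19 − 1 = 0.2281.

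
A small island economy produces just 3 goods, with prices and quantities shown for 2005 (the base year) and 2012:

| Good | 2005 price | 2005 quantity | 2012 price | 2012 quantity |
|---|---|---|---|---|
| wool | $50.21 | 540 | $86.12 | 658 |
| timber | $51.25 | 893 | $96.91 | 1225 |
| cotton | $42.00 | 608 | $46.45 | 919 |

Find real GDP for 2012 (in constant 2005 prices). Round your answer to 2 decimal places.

Real GDP 2012 = Σ (p_2005 × q_2012) = 50.21·658 + 51.25·1225 + 42.00·919 = 134417.43.

$134417.43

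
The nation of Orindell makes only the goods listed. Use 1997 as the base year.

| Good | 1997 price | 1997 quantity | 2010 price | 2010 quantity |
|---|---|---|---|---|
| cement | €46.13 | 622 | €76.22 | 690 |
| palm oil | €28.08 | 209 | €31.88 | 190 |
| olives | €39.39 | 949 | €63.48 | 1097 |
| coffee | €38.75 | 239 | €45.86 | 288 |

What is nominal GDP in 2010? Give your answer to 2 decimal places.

Nominal GDP 2010 = Σ (p_2010 × q_2010) = 76.22·690 + 31.88·190 + 63.48·1097 + 45.86·288 = 141494.24.

€141494.24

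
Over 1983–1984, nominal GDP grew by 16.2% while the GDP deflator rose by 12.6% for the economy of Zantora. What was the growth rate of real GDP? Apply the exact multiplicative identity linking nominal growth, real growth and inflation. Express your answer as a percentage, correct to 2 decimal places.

3.20%

(1 + g_nom) = (1 + g_real)(1 + π), so g_real = 1.1620 / 1.1260 − 1 = 0.03197.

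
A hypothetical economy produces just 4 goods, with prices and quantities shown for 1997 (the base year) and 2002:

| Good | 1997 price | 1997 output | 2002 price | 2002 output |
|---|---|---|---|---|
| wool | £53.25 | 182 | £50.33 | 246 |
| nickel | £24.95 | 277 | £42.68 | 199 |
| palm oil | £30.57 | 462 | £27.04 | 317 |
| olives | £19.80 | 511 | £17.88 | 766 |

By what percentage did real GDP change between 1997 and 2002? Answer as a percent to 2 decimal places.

5.09%

Real GDP 1997 = Nominal GDP 1997 = 53.25·182 + 24.95·277 + 30.57·462 + 19.80·511 = 40843.79.
Real GDP 2002 (at 1997 prices) = 53.25·246 + 24.95·199 + 30.57·317 + 19.80·766 = 42922.04.
Real growth = 42922.04/40843.79 − 1 = 0.0509.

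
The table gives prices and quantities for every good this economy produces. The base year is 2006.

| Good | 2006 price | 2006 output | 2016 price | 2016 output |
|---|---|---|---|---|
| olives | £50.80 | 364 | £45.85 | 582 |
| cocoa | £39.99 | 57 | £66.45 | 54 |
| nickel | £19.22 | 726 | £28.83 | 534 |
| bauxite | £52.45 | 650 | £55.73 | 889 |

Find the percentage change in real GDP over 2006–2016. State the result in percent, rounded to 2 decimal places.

Real GDP 2006 = Nominal GDP 2006 = 50.80·364 + 39.99·57 + 19.22·726 + 52.45·650 = 68816.85.
Real GDP 2016 (at 2006 prices) = 50.80·582 + 39.99·54 + 19.22·534 + 52.45·889 = 88616.59.
Real growth = 88616.59/68816.85 − 1 = 0.2877.

28.77%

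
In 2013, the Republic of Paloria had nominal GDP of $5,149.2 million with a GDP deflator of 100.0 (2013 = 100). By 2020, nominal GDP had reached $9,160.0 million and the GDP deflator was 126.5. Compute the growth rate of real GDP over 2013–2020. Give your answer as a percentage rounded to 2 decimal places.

40.63%

Real GDP 2013 = 5149.2 / 1.000 = 5149.20.
Real GDP 2020 = 9160.0 / 1.265 = 7241.11.
Real growth = 7241.11 / 5149.20 − 1 = 0.4063.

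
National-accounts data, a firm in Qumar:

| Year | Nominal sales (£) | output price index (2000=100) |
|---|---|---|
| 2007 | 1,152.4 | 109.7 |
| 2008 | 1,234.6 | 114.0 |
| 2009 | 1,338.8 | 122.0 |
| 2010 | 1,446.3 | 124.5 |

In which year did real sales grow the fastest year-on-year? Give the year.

2008: real = 1234.6/1.140 = 1082.98; growth vs 2007 (1050.50) = 3.09%.
2009: real = 1338.8/1.220 = 1097.38; growth vs 2008 (1082.98) = 1.33%.
2010: real = 1446.3/1.245 = 1161.69; growth vs 2009 (1097.38) = 5.86%.

2010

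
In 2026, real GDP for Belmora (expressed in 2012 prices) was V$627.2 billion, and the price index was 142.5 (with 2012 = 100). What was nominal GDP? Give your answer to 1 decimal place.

Nominal GDP = Real × (price index/100) = 627.2 × 1.425 = 893.76.

V$893.8 billion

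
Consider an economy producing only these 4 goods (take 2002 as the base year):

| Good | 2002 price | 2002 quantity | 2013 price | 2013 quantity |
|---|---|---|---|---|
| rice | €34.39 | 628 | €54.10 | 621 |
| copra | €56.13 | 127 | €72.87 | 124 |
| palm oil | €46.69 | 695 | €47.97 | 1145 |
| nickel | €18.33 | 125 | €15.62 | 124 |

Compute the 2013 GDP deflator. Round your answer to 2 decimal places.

Nominal GDP 2013 = 54.10·621 + 72.87·124 + 47.97·1145 + 15.62·124 = 99494.51.
Real GDP 2013 (at 2002 prices) = 34.39·621 + 56.13·124 + 46.69·1145 + 18.33·124 = 84049.28.
Deflator = Nominal/Real × 100 = 99494.51/84049.28 × 100 = 118.376.

118.38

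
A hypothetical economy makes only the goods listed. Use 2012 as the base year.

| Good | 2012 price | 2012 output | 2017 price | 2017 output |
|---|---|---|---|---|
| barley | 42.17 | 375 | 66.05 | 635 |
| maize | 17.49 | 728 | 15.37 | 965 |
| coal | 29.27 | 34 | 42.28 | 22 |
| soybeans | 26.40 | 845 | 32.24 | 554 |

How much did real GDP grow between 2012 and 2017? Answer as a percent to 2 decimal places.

Real GDP 2012 = Nominal GDP 2012 = 42.17·375 + 17.49·728 + 29.27·34 + 26.40·845 = 51849.65.
Real GDP 2017 (at 2012 prices) = 42.17·635 + 17.49·965 + 29.27·22 + 26.40·554 = 58925.34.
Real growth = 58925.34/51849.65 − 1 = 0.1365.

13.65%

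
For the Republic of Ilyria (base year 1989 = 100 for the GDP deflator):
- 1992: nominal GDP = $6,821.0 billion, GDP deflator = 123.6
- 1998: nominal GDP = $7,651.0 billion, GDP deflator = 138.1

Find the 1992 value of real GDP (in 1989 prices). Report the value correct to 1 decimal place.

Real GDP = Nominal / (GDP deflator/100) = 6821.0 / 1.236 = 5518.61.

$5,518.6 billion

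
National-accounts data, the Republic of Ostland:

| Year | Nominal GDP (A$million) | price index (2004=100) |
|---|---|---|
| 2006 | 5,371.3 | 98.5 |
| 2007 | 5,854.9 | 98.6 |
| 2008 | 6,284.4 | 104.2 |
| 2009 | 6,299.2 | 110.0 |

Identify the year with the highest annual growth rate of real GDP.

2007

2007: real = 5854.9/0.986 = 5938.03; growth vs 2006 (5453.10) = 8.89%.
2008: real = 6284.4/1.042 = 6031.09; growth vs 2007 (5938.03) = 1.57%.
2009: real = 6299.2/1.100 = 5726.55; growth vs 2008 (6031.09) = -5.05%.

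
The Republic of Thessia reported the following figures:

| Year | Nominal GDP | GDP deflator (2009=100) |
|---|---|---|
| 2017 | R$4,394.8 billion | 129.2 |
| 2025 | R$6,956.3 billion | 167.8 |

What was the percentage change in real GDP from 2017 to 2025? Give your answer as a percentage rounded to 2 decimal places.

21.87%

Deflate each year: 2017 → 4394.8/1.292 = 3401.55; 2025 → 6956.3/1.678 = 4145.59.
So real GDP changed by 4145.59/3401.55 − 1 = 0.2187, i.e. 21.87%.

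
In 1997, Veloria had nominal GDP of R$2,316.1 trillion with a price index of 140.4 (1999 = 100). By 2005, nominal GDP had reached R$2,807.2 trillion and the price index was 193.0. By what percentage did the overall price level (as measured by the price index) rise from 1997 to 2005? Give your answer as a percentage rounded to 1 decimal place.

37.5%

Price-level change = 193.0 / 140.4 − 1 = 0.3746.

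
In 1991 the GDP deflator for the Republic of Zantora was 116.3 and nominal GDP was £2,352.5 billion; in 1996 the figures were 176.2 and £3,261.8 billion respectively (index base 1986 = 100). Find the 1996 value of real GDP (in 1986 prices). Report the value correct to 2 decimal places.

Real GDP = Nominal / (GDP deflator/100) = 3261.8 / 1.762 = 1851.19.

£1,851.19 billion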